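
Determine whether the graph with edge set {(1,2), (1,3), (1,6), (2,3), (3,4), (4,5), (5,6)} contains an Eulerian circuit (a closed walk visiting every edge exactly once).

Step 1: Find the degree of each vertex:
  deg(1) = 3
  deg(2) = 2
  deg(3) = 3
  deg(4) = 2
  deg(5) = 2
  deg(6) = 2

Step 2: Count vertices with odd degree:
  Odd-degree vertices: 1, 3 (2 total)

Step 3: Apply Euler's theorem:
  - Eulerian circuit exists iff graph is connected and all vertices have even degree
  - Eulerian path exists iff graph is connected and has 0 or 2 odd-degree vertices

Graph is connected with exactly 2 odd-degree vertices (1, 3).
Eulerian path exists (starting and ending at the odd-degree vertices), but no Eulerian circuit.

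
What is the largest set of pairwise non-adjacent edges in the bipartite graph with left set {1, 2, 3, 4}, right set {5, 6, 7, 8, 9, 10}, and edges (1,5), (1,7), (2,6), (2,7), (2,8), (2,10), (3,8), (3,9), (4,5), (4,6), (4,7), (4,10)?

Step 1: List the neighbors of each left vertex:
  1: 5, 7
  2: 6, 7, 8, 10
  3: 8, 9
  4: 5, 6, 7, 10

Step 2: Greedily match left vertices, then look for augmenting paths:
  Match 1 -- 5
  Match 2 -- 6
  Match 3 -- 8
  Match 4 -- 7
  No augmenting path remains.

Step 3: Verify this is maximum:
  Matching size 4 = min(|L|, |R|) = min(4, 6), which is an upper bound, so this matching is maximum.

Maximum matching: {(1,5), (2,6), (3,8), (4,7)}
Size: 4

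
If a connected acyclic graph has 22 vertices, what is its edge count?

A tree on n vertices always has exactly n - 1 edges.
For n = 22: edges = 22 - 1 = 21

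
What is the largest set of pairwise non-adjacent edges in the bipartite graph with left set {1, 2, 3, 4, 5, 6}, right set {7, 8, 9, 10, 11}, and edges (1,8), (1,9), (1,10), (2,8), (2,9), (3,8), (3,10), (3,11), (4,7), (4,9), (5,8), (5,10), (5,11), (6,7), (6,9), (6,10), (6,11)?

Step 1: List the neighbors of each left vertex:
  1: 8, 9, 10
  2: 8, 9
  3: 8, 10, 11
  4: 7, 9
  5: 8, 10, 11
  6: 7, 9, 10, 11

Step 2: Greedily match left vertices, then look for augmenting paths:
  Match 1 -- 8
  Match 2 -- 9
  Match 3 -- 10
  Match 4 -- 7
  Match 5 -- 11
  No augmenting path remains.

Step 3: Verify this is maximum:
  Matching size 5 = min(|L|, |R|) = min(6, 5), which is an upper bound, so this matching is maximum.

Maximum matching: {(1,8), (2,9), (3,10), (4,7), (5,11)}
Size: 5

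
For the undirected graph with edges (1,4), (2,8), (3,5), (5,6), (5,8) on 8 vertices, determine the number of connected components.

Step 1: Build adjacency list from edges:
  1: 4
  2: 8
  3: 5
  4: 1
  5: 3, 6, 8
  6: 5
  7: (none)
  8: 2, 5

Step 2: Run BFS/DFS from vertex 1:
  Visited: {1, 4}
  Reached 2 of 8 vertices

Step 3: Only 2 of 8 vertices reached. Graph is disconnected.
Connected components: {1, 4}, {2, 3, 5, 6, 8}, {7}
Number of connected components: 3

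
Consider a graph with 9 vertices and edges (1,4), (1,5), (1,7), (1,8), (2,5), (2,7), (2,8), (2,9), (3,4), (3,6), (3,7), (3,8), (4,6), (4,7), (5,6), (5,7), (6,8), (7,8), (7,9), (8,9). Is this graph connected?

Step 1: Build adjacency list from edges:
  1: 4, 5, 7, 8
  2: 5, 7, 8, 9
  3: 4, 6, 7, 8
  4: 1, 3, 6, 7
  5: 1, 2, 6, 7
  6: 3, 4, 5, 8
  7: 1, 2, 3, 4, 5, 8, 9
  8: 1, 2, 3, 6, 7, 9
  9: 2, 7, 8

Step 2: Run BFS/DFS from vertex 1:
  Visited: {1, 4, 5, 7, 8, 3, 6, 2, 9}
  Reached 9 of 9 vertices

Step 3: All 9 vertices reached from vertex 1, so the graph is connected.
Answer: Yes, the graph is connected.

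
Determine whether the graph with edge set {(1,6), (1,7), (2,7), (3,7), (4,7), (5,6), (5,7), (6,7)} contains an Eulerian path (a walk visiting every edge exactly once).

Step 1: Find the degree of each vertex:
  deg(1) = 2
  deg(2) = 1
  deg(3) = 1
  deg(4) = 1
  deg(5) = 2
  deg(6) = 3
  deg(7) = 6

Step 2: Count vertices with odd degree:
  Odd-degree vertices: 2, 3, 4, 6 (4 total)

Step 3: Apply Euler's theorem:
  - Eulerian circuit exists iff graph is connected and all vertices have even degree
  - Eulerian path exists iff graph is connected and has 0 or 2 odd-degree vertices

Graph has 4 odd-degree vertices (need 0 or 2).
Neither Eulerian path nor Eulerian circuit exists.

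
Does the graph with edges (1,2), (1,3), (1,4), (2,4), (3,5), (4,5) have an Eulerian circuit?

Step 1: Find the degree of each vertex:
  deg(1) = 3
  deg(2) = 2
  deg(3) = 2
  deg(4) = 3
  deg(5) = 2

Step 2: Count vertices with odd degree:
  Odd-degree vertices: 1, 4 (2 total)

Step 3: Apply Euler's theorem:
  - Eulerian circuit exists iff graph is connected and all vertices have even degree
  - Eulerian path exists iff graph is connected and has 0 or 2 odd-degree vertices

Graph is connected with exactly 2 odd-degree vertices (1, 4).
Eulerian path exists (starting and ending at the odd-degree vertices), but no Eulerian circuit.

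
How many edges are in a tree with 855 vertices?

A tree on n vertices always has exactly n - 1 edges.
For n = 855: edges = 855 - 1 = 854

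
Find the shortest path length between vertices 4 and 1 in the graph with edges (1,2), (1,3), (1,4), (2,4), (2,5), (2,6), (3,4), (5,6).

Step 1: Build adjacency list:
  1: 2, 3, 4
  2: 1, 4, 5, 6
  3: 1, 4
  4: 1, 2, 3
  5: 2, 6
  6: 2, 5

Step 2: BFS from vertex 4 to find shortest path to 1:
  vertex 1 reached at distance 1

Step 3: Shortest path: 4 -> 1
Path length: 1 edge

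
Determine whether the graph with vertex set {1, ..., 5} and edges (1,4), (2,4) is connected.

Step 1: Build adjacency list from edges:
  1: 4
  2: 4
  3: (none)
  4: 1, 2
  5: (none)

Step 2: Run BFS/DFS from vertex 1:
  Visited: {1, 4, 2}
  Reached 3 of 5 vertices

Step 3: Only 3 of 5 vertices reached. Graph is disconnected.
Connected components: {1, 2, 4}, {3}, {5}
Answer: No, the graph is not connected (3 components).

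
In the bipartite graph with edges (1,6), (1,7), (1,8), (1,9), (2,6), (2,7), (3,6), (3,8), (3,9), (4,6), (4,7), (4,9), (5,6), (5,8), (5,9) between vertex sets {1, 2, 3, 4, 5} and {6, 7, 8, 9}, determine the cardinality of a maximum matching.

Step 1: List the neighbors of each left vertex:
  1: 6, 7, 8, 9
  2: 6, 7
  3: 6, 8, 9
  4: 6, 7, 9
  5: 6, 8, 9

Step 2: Greedily match left vertices, then look for augmenting paths:
  Match 1 -- 6
  Match 2 -- 7
  Match 3 -- 8
  Match 4 -- 9
  No augmenting path remains.

Step 3: Verify this is maximum:
  Matching size 4 = min(|L|, |R|) = min(5, 4), which is an upper bound, so this matching is maximum.

Maximum matching: {(1,6), (2,7), (3,8), (4,9)}
Size: 4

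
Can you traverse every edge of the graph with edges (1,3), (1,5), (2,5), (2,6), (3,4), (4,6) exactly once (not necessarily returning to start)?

Step 1: Find the degree of each vertex:
  deg(1) = 2
  deg(2) = 2
  deg(3) = 2
  deg(4) = 2
  deg(5) = 2
  deg(6) = 2

Step 2: Count vertices with odd degree:
  All vertices have even degree (0 odd-degree vertices)

Step 3: Apply Euler's theorem:
  - Eulerian circuit exists iff graph is connected and all vertices have even degree
  - Eulerian path exists iff graph is connected and has 0 or 2 odd-degree vertices

Graph is connected with 0 odd-degree vertices.
Both Eulerian circuit and Eulerian path exist.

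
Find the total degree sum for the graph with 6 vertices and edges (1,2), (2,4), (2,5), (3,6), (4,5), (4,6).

Step 1: Count edges incident to each vertex:
  deg(1) = 1 (neighbors: 2)
  deg(2) = 3 (neighbors: 1, 4, 5)
  deg(3) = 1 (neighbors: 6)
  deg(4) = 3 (neighbors: 2, 5, 6)
  deg(5) = 2 (neighbors: 2, 4)
  deg(6) = 2 (neighbors: 3, 4)

Step 2: Sum all degrees:
  1 + 3 + 1 + 3 + 2 + 2 = 12

Verification: sum of degrees = 2 * |E| = 2 * 6 = 12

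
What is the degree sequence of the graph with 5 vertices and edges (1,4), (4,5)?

Step 1: Count edges incident to each vertex:
  deg(1) = 1 (neighbors: 4)
  deg(2) = 0 (neighbors: none)
  deg(3) = 0 (neighbors: none)
  deg(4) = 2 (neighbors: 1, 5)
  deg(5) = 1 (neighbors: 4)

Step 2: Sort degrees in non-increasing order:
  Degrees: [1, 0, 0, 2, 1] -> sorted: [2, 1, 1, 0, 0]

Degree sequence: [2, 1, 1, 0, 0]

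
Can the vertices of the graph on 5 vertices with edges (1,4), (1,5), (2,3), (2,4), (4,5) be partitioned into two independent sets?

Step 1: Attempt 2-coloring using BFS:
  Start at vertex 1, assign color 0
  Color vertex 4 with color 1 (neighbor of 1)
  Color vertex 5 with color 1 (neighbor of 1)
  Color vertex 2 with color 0 (neighbor of 4)

Step 2: Conflict found! Vertices 4 and 5 are adjacent but have the same color.
This means the graph contains an odd cycle.

The graph is NOT bipartite.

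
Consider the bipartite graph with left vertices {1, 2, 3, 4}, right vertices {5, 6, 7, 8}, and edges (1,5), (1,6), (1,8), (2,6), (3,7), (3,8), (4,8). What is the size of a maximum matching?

Step 1: List the neighbors of each left vertex:
  1: 5, 6, 8
  2: 6
  3: 7, 8
  4: 8

Step 2: Greedily match left vertices, then look for augmenting paths:
  Match 1 -- 5
  Match 2 -- 6
  Match 3 -- 7
  Match 4 -- 8
  No augmenting path remains.

Step 3: Verify this is maximum:
  Matching size 4 = min(|L|, |R|) = min(4, 4), which is an upper bound, so this matching is maximum.

Maximum matching: {(1,5), (2,6), (3,7), (4,8)}
Size: 4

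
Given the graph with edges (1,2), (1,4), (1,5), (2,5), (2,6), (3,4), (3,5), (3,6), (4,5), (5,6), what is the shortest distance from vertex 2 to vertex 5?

Step 1: Build adjacency list:
  1: 2, 4, 5
  2: 1, 5, 6
  3: 4, 5, 6
  4: 1, 3, 5
  5: 1, 2, 3, 4, 6
  6: 2, 3, 5

Step 2: BFS from vertex 2 to find shortest path to 5:
  vertex 1 reached at distance 1
  vertex 5 reached at distance 1

Step 3: Shortest path: 2 -> 5
Path length: 1 edge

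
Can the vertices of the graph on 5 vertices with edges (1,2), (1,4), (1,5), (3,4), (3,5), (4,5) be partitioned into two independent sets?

Step 1: Attempt 2-coloring using BFS:
  Start at vertex 1, assign color 0
  Color vertex 2 with color 1 (neighbor of 1)
  Color vertex 4 with color 1 (neighbor of 1)
  Color vertex 5 with color 1 (neighbor of 1)
  Color vertex 3 with color 0 (neighbor of 4)

Step 2: Conflict found! Vertices 4 and 5 are adjacent but have the same color.
This means the graph contains an odd cycle.

The graph is NOT bipartite.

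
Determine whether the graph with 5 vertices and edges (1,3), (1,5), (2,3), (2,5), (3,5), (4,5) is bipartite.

Step 1: Attempt 2-coloring using BFS:
  Start at vertex 1, assign color 0
  Color vertex 3 with color 1 (neighbor of 1)
  Color vertex 5 with color 1 (neighbor of 1)
  Color vertex 2 with color 0 (neighbor of 3)

Step 2: Conflict found! Vertices 3 and 5 are adjacent but have the same color.
This means the graph contains an odd cycle.

The graph is NOT bipartite.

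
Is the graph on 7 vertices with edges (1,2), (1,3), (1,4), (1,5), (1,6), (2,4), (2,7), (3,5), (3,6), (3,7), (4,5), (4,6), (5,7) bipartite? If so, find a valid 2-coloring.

Step 1: Attempt 2-coloring using BFS:
  Start at vertex 1, assign color 0
  Color vertex 2 with color 1 (neighbor of 1)
  Color vertex 3 with color 1 (neighbor of 1)
  Color vertex 4 with color 1 (neighbor of 1)
  Color vertex 5 with color 1 (neighbor of 1)
  Color vertex 6 with color 1 (neighbor of 1)

Step 2: Conflict found! Vertices 2 and 4 are adjacent but have the same color.
This means the graph contains an odd cycle.

The graph is NOT bipartite.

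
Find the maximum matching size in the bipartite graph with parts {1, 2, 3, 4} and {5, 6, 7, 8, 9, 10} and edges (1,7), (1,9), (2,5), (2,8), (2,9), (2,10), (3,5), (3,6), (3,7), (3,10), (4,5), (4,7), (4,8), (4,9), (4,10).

Step 1: List the neighbors of each left vertex:
  1: 7, 9
  2: 5, 8, 9, 10
  3: 5, 6, 7, 10
  4: 5, 7, 8, 9, 10

Step 2: Greedily match left vertices, then look for augmenting paths:
  Match 1 -- 7
  Match 2 -- 5
  Match 3 -- 6
  Match 4 -- 8
  No augmenting path remains.

Step 3: Verify this is maximum:
  Matching size 4 = min(|L|, |R|) = min(4, 6), which is an upper bound, so this matching is maximum.

Maximum matching: {(1,7), (2,5), (3,6), (4,8)}
Size: 4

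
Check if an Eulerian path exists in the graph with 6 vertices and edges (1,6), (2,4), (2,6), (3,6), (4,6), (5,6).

Step 1: Find the degree of each vertex:
  deg(1) = 1
  deg(2) = 2
  deg(3) = 1
  deg(4) = 2
  deg(5) = 1
  deg(6) = 5

Step 2: Count vertices with odd degree:
  Odd-degree vertices: 1, 3, 5, 6 (4 total)

Step 3: Apply Euler's theorem:
  - Eulerian circuit exists iff graph is connected and all vertices have even degree
  - Eulerian path exists iff graph is connected and has 0 or 2 odd-degree vertices

Graph has 4 odd-degree vertices (need 0 or 2).
Neither Eulerian path nor Eulerian circuit exists.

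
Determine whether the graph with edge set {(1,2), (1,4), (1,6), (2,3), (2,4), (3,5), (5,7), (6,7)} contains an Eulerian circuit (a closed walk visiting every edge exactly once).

Step 1: Find the degree of each vertex:
  deg(1) = 3
  deg(2) = 3
  deg(3) = 2
  deg(4) = 2
  deg(5) = 2
  deg(6) = 2
  deg(7) = 2

Step 2: Count vertices with odd degree:
  Odd-degree vertices: 1, 2 (2 total)

Step 3: Apply Euler's theorem:
  - Eulerian circuit exists iff graph is connected and all vertices have even degree
  - Eulerian path exists iff graph is connected and has 0 or 2 odd-degree vertices

Graph is connected with exactly 2 odd-degree vertices (1, 2).
Eulerian path exists (starting and ending at the odd-degree vertices), but no Eulerian circuit.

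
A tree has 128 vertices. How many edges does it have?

A tree on n vertices always has exactly n - 1 edges.
For n = 128: edges = 128 - 1 = 127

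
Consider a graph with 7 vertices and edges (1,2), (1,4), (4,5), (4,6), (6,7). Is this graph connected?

Step 1: Build adjacency list from edges:
  1: 2, 4
  2: 1
  3: (none)
  4: 1, 5, 6
  5: 4
  6: 4, 7
  7: 6

Step 2: Run BFS/DFS from vertex 1:
  Visited: {1, 2, 4, 5, 6, 7}
  Reached 6 of 7 vertices

Step 3: Only 6 of 7 vertices reached. Graph is disconnected.
Connected components: {1, 2, 4, 5, 6, 7}, {3}
Answer: No, the graph is not connected (2 components).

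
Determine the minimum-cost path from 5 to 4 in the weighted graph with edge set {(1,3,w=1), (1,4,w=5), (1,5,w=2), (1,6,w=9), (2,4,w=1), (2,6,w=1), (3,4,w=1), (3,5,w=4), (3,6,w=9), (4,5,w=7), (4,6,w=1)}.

Step 1: Build adjacency list with weights:
  1: 3(w=1), 4(w=5), 5(w=2), 6(w=9)
  2: 4(w=1), 6(w=1)
  3: 1(w=1), 4(w=1), 5(w=4), 6(w=9)
  4: 1(w=5), 2(w=1), 3(w=1), 5(w=7), 6(w=1)
  5: 1(w=2), 3(w=4), 4(w=7)
  6: 1(w=9), 2(w=1), 3(w=9), 4(w=1)

Step 2: Apply Dijkstra's algorithm from vertex 5:
  Visit vertex 5 (distance=0)
    Update dist[1] = 2
    Update dist[3] = 4
    Update dist[4] = 7
  Visit vertex 1 (distance=2)
    Update dist[3] = 3
    Update dist[6] = 11
  Visit vertex 3 (distance=3)
    Update dist[4] = 4
  Visit vertex 4 (distance=4)
    Update dist[2] = 5
    Update dist[6] = 5

Step 3: Shortest path: 5 -> 1 -> 3 -> 4
Total weight: 2 + 1 + 1 = 4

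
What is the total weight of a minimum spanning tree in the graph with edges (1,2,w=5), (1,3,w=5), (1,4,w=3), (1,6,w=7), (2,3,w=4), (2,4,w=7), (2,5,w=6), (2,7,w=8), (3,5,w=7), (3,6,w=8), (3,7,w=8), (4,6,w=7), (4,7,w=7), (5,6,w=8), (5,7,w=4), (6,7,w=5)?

Apply Kruskal's algorithm (sort edges by weight, add if no cycle):

Sorted edges by weight:
  (1,4) w=3
  (2,3) w=4
  (5,7) w=4
  (1,2) w=5
  (1,3) w=5
  (6,7) w=5
  (2,5) w=6
  (1,6) w=7
  (2,4) w=7
  (3,5) w=7
  (4,6) w=7
  (4,7) w=7
  (2,7) w=8
  (3,6) w=8
  (3,7) w=8
  (5,6) w=8

Add edge (1,4) w=3 -- no cycle. Running total: 3
Add edge (2,3) w=4 -- no cycle. Running total: 7
Add edge (5,7) w=4 -- no cycle. Running total: 11
Add edge (1,2) w=5 -- no cycle. Running total: 16
Skip edge (1,3) w=5 -- would create cycle
Add edge (6,7) w=5 -- no cycle. Running total: 21
Add edge (2,5) w=6 -- no cycle. Running total: 27

MST edges: (1,4,w=3), (2,3,w=4), (5,7,w=4), (1,2,w=5), (6,7,w=5), (2,5,w=6)
Total MST weight: 3 + 4 + 4 + 5 + 5 + 6 = 27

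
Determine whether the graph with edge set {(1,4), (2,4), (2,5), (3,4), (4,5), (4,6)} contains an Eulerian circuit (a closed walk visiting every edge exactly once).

Step 1: Find the degree of each vertex:
  deg(1) = 1
  deg(2) = 2
  deg(3) = 1
  deg(4) = 5
  deg(5) = 2
  deg(6) = 1

Step 2: Count vertices with odd degree:
  Odd-degree vertices: 1, 3, 4, 6 (4 total)

Step 3: Apply Euler's theorem:
  - Eulerian circuit exists iff graph is connected and all vertices have even degree
  - Eulerian path exists iff graph is connected and has 0 or 2 odd-degree vertices

Graph has 4 odd-degree vertices (need 0 or 2).
Neither Eulerian path nor Eulerian circuit exists.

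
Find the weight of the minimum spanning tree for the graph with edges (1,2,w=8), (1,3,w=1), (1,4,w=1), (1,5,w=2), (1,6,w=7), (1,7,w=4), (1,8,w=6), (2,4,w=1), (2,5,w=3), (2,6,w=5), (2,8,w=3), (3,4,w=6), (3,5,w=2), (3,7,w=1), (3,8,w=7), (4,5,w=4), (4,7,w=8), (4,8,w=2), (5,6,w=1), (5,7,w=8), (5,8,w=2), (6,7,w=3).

Apply Kruskal's algorithm (sort edges by weight, add if no cycle):

Sorted edges by weight:
  (1,4) w=1
  (1,3) w=1
  (2,4) w=1
  (3,7) w=1
  (5,6) w=1
  (1,5) w=2
  (3,5) w=2
  (4,8) w=2
  (5,8) w=2
  (2,5) w=3
  (2,8) w=3
  (6,7) w=3
  (1,7) w=4
  (4,5) w=4
  (2,6) w=5
  (1,8) w=6
  (3,4) w=6
  (1,6) w=7
  (3,8) w=7
  (1,2) w=8
  (4,7) w=8
  (5,7) w=8

Add edge (1,4) w=1 -- no cycle. Running total: 1
Add edge (1,3) w=1 -- no cycle. Running total: 2
Add edge (2,4) w=1 -- no cycle. Running total: 3
Add edge (3,7) w=1 -- no cycle. Running total: 4
Add edge (5,6) w=1 -- no cycle. Running total: 5
Add edge (1,5) w=2 -- no cycle. Running total: 7
Skip edge (3,5) w=2 -- would create cycle
Add edge (4,8) w=2 -- no cycle. Running total: 9

MST edges: (1,4,w=1), (1,3,w=1), (2,4,w=1), (3,7,w=1), (5,6,w=1), (1,5,w=2), (4,8,w=2)
Total MST weight: 1 + 1 + 1 + 1 + 1 + 2 + 2 = 9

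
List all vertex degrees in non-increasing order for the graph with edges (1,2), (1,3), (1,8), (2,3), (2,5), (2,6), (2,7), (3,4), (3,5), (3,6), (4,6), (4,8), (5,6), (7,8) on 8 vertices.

Step 1: Count edges incident to each vertex:
  deg(1) = 3 (neighbors: 2, 3, 8)
  deg(2) = 5 (neighbors: 1, 3, 5, 6, 7)
  deg(3) = 5 (neighbors: 1, 2, 4, 5, 6)
  deg(4) = 3 (neighbors: 3, 6, 8)
  deg(5) = 3 (neighbors: 2, 3, 6)
  deg(6) = 4 (neighbors: 2, 3, 4, 5)
  deg(7) = 2 (neighbors: 2, 8)
  deg(8) = 3 (neighbors: 1, 4, 7)

Step 2: Sort degrees in non-increasing order:
  Degrees: [3, 5, 5, 3, 3, 4, 2, 3] -> sorted: [5, 5, 4, 3, 3, 3, 3, 2]

Degree sequence: [5, 5, 4, 3, 3, 3, 3, 2]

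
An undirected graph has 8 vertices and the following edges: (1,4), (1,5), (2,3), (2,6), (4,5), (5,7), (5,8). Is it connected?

Step 1: Build adjacency list from edges:
  1: 4, 5
  2: 3, 6
  3: 2
  4: 1, 5
  5: 1, 4, 7, 8
  6: 2
  7: 5
  8: 5

Step 2: Run BFS/DFS from vertex 1:
  Visited: {1, 4, 5, 7, 8}
  Reached 5 of 8 vertices

Step 3: Only 5 of 8 vertices reached. Graph is disconnected.
Connected components: {1, 4, 5, 7, 8}, {2, 3, 6}
Answer: No, the graph is not connected (2 components).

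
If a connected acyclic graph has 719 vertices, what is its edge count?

A tree on n vertices always has exactly n - 1 edges.
For n = 719: edges = 719 - 1 = 718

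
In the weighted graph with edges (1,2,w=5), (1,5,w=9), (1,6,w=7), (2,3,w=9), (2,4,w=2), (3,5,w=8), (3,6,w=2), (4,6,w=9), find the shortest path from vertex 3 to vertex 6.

Step 1: Build adjacency list with weights:
  1: 2(w=5), 5(w=9), 6(w=7)
  2: 1(w=5), 3(w=9), 4(w=2)
  3: 2(w=9), 5(w=8), 6(w=2)
  4: 2(w=2), 6(w=9)
  5: 1(w=9), 3(w=8)
  6: 1(w=7), 3(w=2), 4(w=9)

Step 2: Apply Dijkstra's algorithm from vertex 3:
  Visit vertex 3 (distance=0)
    Update dist[2] = 9
    Update dist[5] = 8
    Update dist[6] = 2
  Visit vertex 6 (distance=2)
    Update dist[1] = 9
    Update dist[4] = 11

Step 3: Shortest path: 3 -> 6
Total weight: 2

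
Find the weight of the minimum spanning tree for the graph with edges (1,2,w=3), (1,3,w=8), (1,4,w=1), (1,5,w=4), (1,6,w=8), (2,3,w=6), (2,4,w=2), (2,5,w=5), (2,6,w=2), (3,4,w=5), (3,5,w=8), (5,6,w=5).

Apply Kruskal's algorithm (sort edges by weight, add if no cycle):

Sorted edges by weight:
  (1,4) w=1
  (2,6) w=2
  (2,4) w=2
  (1,2) w=3
  (1,5) w=4
  (2,5) w=5
  (3,4) w=5
  (5,6) w=5
  (2,3) w=6
  (1,6) w=8
  (1,3) w=8
  (3,5) w=8

Add edge (1,4) w=1 -- no cycle. Running total: 1
Add edge (2,6) w=2 -- no cycle. Running total: 3
Add edge (2,4) w=2 -- no cycle. Running total: 5
Skip edge (1,2) w=3 -- would create cycle
Add edge (1,5) w=4 -- no cycle. Running total: 9
Skip edge (2,5) w=5 -- would create cycle
Add edge (3,4) w=5 -- no cycle. Running total: 14

MST edges: (1,4,w=1), (2,6,w=2), (2,4,w=2), (1,5,w=4), (3,4,w=5)
Total MST weight: 1 + 2 + 2 + 4 + 5 = 14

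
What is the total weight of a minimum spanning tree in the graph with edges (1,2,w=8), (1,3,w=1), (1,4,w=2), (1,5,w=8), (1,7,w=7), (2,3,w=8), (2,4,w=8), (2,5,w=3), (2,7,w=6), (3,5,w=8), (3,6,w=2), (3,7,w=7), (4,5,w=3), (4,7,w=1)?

Apply Kruskal's algorithm (sort edges by weight, add if no cycle):

Sorted edges by weight:
  (1,3) w=1
  (4,7) w=1
  (1,4) w=2
  (3,6) w=2
  (2,5) w=3
  (4,5) w=3
  (2,7) w=6
  (1,7) w=7
  (3,7) w=7
  (1,5) w=8
  (1,2) w=8
  (2,3) w=8
  (2,4) w=8
  (3,5) w=8

Add edge (1,3) w=1 -- no cycle. Running total: 1
Add edge (4,7) w=1 -- no cycle. Running total: 2
Add edge (1,4) w=2 -- no cycle. Running total: 4
Add edge (3,6) w=2 -- no cycle. Running total: 6
Add edge (2,5) w=3 -- no cycle. Running total: 9
Add edge (4,5) w=3 -- no cycle. Running total: 12

MST edges: (1,3,w=1), (4,7,w=1), (1,4,w=2), (3,6,w=2), (2,5,w=3), (4,5,w=3)
Total MST weight: 1 + 1 + 2 + 2 + 3 + 3 = 12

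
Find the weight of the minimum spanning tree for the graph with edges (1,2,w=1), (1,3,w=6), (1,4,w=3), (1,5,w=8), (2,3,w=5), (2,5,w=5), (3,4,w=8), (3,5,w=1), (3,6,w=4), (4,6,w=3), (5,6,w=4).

Apply Kruskal's algorithm (sort edges by weight, add if no cycle):

Sorted edges by weight:
  (1,2) w=1
  (3,5) w=1
  (1,4) w=3
  (4,6) w=3
  (3,6) w=4
  (5,6) w=4
  (2,3) w=5
  (2,5) w=5
  (1,3) w=6
  (1,5) w=8
  (3,4) w=8

Add edge (1,2) w=1 -- no cycle. Running total: 1
Add edge (3,5) w=1 -- no cycle. Running total: 2
Add edge (1,4) w=3 -- no cycle. Running total: 5
Add edge (4,6) w=3 -- no cycle. Running total: 8
Add edge (3,6) w=4 -- no cycle. Running total: 12

MST edges: (1,2,w=1), (3,5,w=1), (1,4,w=3), (4,6,w=3), (3,6,w=4)
Total MST weight: 1 + 1 + 3 + 3 + 4 = 12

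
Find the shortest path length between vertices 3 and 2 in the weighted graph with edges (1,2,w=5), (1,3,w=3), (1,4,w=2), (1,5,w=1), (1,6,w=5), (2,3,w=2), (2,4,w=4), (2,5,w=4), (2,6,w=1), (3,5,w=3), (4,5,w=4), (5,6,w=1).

Step 1: Build adjacency list with weights:
  1: 2(w=5), 3(w=3), 4(w=2), 5(w=1), 6(w=5)
  2: 1(w=5), 3(w=2), 4(w=4), 5(w=4), 6(w=1)
  3: 1(w=3), 2(w=2), 5(w=3)
  4: 1(w=2), 2(w=4), 5(w=4)
  5: 1(w=1), 2(w=4), 3(w=3), 4(w=4), 6(w=1)
  6: 1(w=5), 2(w=1), 5(w=1)

Step 2: Apply Dijkstra's algorithm from vertex 3:
  Visit vertex 3 (distance=0)
    Update dist[1] = 3
    Update dist[2] = 2
    Update dist[5] = 3
  Visit vertex 2 (distance=2)
    Update dist[4] = 6
    Update dist[6] = 3

Step 3: Shortest path: 3 -> 2
Total weight: 2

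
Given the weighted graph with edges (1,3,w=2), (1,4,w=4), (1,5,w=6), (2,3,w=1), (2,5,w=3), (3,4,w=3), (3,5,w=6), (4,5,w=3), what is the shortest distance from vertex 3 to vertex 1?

Step 1: Build adjacency list with weights:
  1: 3(w=2), 4(w=4), 5(w=6)
  2: 3(w=1), 5(w=3)
  3: 1(w=2), 2(w=1), 4(w=3), 5(w=6)
  4: 1(w=4), 3(w=3), 5(w=3)
  5: 1(w=6), 2(w=3), 3(w=6), 4(w=3)

Step 2: Apply Dijkstra's algorithm from vertex 3:
  Visit vertex 3 (distance=0)
    Update dist[1] = 2
    Update dist[2] = 1
    Update dist[4] = 3
    Update dist[5] = 6
  Visit vertex 2 (distance=1)
    Update dist[5] = 4
  Visit vertex 1 (distance=2)

Step 3: Shortest path: 3 -> 1
Total weight: 2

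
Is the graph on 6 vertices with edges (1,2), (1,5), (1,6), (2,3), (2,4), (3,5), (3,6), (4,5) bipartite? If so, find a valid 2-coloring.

Step 1: Attempt 2-coloring using BFS:
  Start at vertex 1, assign color 0
  Color vertex 2 with color 1 (neighbor of 1)
  Color vertex 5 with color 1 (neighbor of 1)
  Color vertex 6 with color 1 (neighbor of 1)
  Color vertex 3 with color 0 (neighbor of 2)
  Color vertex 4 with color 0 (neighbor of 2)

Step 2: 2-coloring succeeded. No conflicts found.
  Set A (color 0): {1, 3, 4}
  Set B (color 1): {2, 5, 6}

The graph is bipartite with partition {1, 3, 4}, {2, 5, 6}.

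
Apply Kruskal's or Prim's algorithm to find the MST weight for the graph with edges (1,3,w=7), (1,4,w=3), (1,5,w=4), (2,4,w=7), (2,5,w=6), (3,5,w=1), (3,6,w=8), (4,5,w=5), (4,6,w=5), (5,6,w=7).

Apply Kruskal's algorithm (sort edges by weight, add if no cycle):

Sorted edges by weight:
  (3,5) w=1
  (1,4) w=3
  (1,5) w=4
  (4,5) w=5
  (4,6) w=5
  (2,5) w=6
  (1,3) w=7
  (2,4) w=7
  (5,6) w=7
  (3,6) w=8

Add edge (3,5) w=1 -- no cycle. Running total: 1
Add edge (1,4) w=3 -- no cycle. Running total: 4
Add edge (1,5) w=4 -- no cycle. Running total: 8
Skip edge (4,5) w=5 -- would create cycle
Add edge (4,6) w=5 -- no cycle. Running total: 13
Add edge (2,5) w=6 -- no cycle. Running total: 19

MST edges: (3,5,w=1), (1,4,w=3), (1,5,w=4), (4,6,w=5), (2,5,w=6)
Total MST weight: 1 + 3 + 4 + 5 + 6 = 19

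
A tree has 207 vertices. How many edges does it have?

A tree on n vertices always has exactly n - 1 edges.
For n = 207: edges = 207 - 1 = 206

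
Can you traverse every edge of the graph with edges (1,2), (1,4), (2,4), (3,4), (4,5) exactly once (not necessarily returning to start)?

Step 1: Find the degree of each vertex:
  deg(1) = 2
  deg(2) = 2
  deg(3) = 1
  deg(4) = 4
  deg(5) = 1

Step 2: Count vertices with odd degree:
  Odd-degree vertices: 3, 5 (2 total)

Step 3: Apply Euler's theorem:
  - Eulerian circuit exists iff graph is connected and all vertices have even degree
  - Eulerian path exists iff graph is connected and has 0 or 2 odd-degree vertices

Graph is connected with exactly 2 odd-degree vertices (3, 5).
Eulerian path exists (starting and ending at the odd-degree vertices), but no Eulerian circuit.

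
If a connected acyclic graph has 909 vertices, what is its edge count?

A tree on n vertices always has exactly n - 1 edges.
For n = 909: edges = 909 - 1 = 908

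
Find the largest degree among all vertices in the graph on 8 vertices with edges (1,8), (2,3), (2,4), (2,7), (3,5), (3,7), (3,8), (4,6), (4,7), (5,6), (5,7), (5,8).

Step 1: Count edges incident to each vertex:
  deg(1) = 1 (neighbors: 8)
  deg(2) = 3 (neighbors: 3, 4, 7)
  deg(3) = 4 (neighbors: 2, 5, 7, 8)
  deg(4) = 3 (neighbors: 2, 6, 7)
  deg(5) = 4 (neighbors: 3, 6, 7, 8)
  deg(6) = 2 (neighbors: 4, 5)
  deg(7) = 4 (neighbors: 2, 3, 4, 5)
  deg(8) = 3 (neighbors: 1, 3, 5)

Step 2: Find maximum:
  max(1, 3, 4, 3, 4, 2, 4, 3) = 4 (vertex 3)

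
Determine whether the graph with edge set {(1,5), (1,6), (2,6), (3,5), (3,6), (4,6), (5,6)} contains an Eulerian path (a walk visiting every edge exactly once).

Step 1: Find the degree of each vertex:
  deg(1) = 2
  deg(2) = 1
  deg(3) = 2
  deg(4) = 1
  deg(5) = 3
  deg(6) = 5

Step 2: Count vertices with odd degree:
  Odd-degree vertices: 2, 4, 5, 6 (4 total)

Step 3: Apply Euler's theorem:
  - Eulerian circuit exists iff graph is connected and all vertices have even degree
  - Eulerian path exists iff graph is connected and has 0 or 2 odd-degree vertices

Graph has 4 odd-degree vertices (need 0 or 2).
Neither Eulerian path nor Eulerian circuit exists.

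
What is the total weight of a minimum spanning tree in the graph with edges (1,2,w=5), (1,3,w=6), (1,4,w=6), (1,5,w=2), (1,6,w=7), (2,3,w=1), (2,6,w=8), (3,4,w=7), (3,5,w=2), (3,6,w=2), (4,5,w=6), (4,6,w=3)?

Apply Kruskal's algorithm (sort edges by weight, add if no cycle):

Sorted edges by weight:
  (2,3) w=1
  (1,5) w=2
  (3,5) w=2
  (3,6) w=2
  (4,6) w=3
  (1,2) w=5
  (1,3) w=6
  (1,4) w=6
  (4,5) w=6
  (1,6) w=7
  (3,4) w=7
  (2,6) w=8

Add edge (2,3) w=1 -- no cycle. Running total: 1
Add edge (1,5) w=2 -- no cycle. Running total: 3
Add edge (3,5) w=2 -- no cycle. Running total: 5
Add edge (3,6) w=2 -- no cycle. Running total: 7
Add edge (4,6) w=3 -- no cycle. Running total: 10

MST edges: (2,3,w=1), (1,5,w=2), (3,5,w=2), (3,6,w=2), (4,6,w=3)
Total MST weight: 1 + 2 + 2 + 2 + 3 = 10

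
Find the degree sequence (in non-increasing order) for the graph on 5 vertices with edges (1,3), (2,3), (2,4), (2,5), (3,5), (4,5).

Step 1: Count edges incident to each vertex:
  deg(1) = 1 (neighbors: 3)
  deg(2) = 3 (neighbors: 3, 4, 5)
  deg(3) = 3 (neighbors: 1, 2, 5)
  deg(4) = 2 (neighbors: 2, 5)
  deg(5) = 3 (neighbors: 2, 3, 4)

Step 2: Sort degrees in non-increasing order:
  Degrees: [1, 3, 3, 2, 3] -> sorted: [3, 3, 3, 2, 1]

Degree sequence: [3, 3, 3, 2, 1]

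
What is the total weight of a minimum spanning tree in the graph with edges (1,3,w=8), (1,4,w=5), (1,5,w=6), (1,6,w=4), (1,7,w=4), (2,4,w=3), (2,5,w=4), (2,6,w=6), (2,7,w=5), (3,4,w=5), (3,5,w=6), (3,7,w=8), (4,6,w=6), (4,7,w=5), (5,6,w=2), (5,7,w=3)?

Apply Kruskal's algorithm (sort edges by weight, add if no cycle):

Sorted edges by weight:
  (5,6) w=2
  (2,4) w=3
  (5,7) w=3
  (1,7) w=4
  (1,6) w=4
  (2,5) w=4
  (1,4) w=5
  (2,7) w=5
  (3,4) w=5
  (4,7) w=5
  (1,5) w=6
  (2,6) w=6
  (3,5) w=6
  (4,6) w=6
  (1,3) w=8
  (3,7) w=8

Add edge (5,6) w=2 -- no cycle. Running total: 2
Add edge (2,4) w=3 -- no cycle. Running total: 5
Add edge (5,7) w=3 -- no cycle. Running total: 8
Add edge (1,7) w=4 -- no cycle. Running total: 12
Skip edge (1,6) w=4 -- would create cycle
Add edge (2,5) w=4 -- no cycle. Running total: 16
Skip edge (1,4) w=5 -- would create cycle
Skip edge (2,7) w=5 -- would create cycle
Add edge (3,4) w=5 -- no cycle. Running total: 21

MST edges: (5,6,w=2), (2,4,w=3), (5,7,w=3), (1,7,w=4), (2,5,w=4), (3,4,w=5)
Total MST weight: 2 + 3 + 3 + 4 + 4 + 5 = 21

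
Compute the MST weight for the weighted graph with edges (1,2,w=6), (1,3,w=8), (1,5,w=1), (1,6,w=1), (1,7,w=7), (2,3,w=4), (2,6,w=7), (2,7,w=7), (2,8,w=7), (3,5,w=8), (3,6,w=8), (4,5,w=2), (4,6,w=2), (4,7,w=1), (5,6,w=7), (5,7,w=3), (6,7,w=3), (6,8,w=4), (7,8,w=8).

Apply Kruskal's algorithm (sort edges by weight, add if no cycle):

Sorted edges by weight:
  (1,5) w=1
  (1,6) w=1
  (4,7) w=1
  (4,5) w=2
  (4,6) w=2
  (5,7) w=3
  (6,7) w=3
  (2,3) w=4
  (6,8) w=4
  (1,2) w=6
  (1,7) w=7
  (2,7) w=7
  (2,8) w=7
  (2,6) w=7
  (5,6) w=7
  (1,3) w=8
  (3,5) w=8
  (3,6) w=8
  (7,8) w=8

Add edge (1,5) w=1 -- no cycle. Running total: 1
Add edge (1,6) w=1 -- no cycle. Running total: 2
Add edge (4,7) w=1 -- no cycle. Running total: 3
Add edge (4,5) w=2 -- no cycle. Running total: 5
Skip edge (4,6) w=2 -- would create cycle
Skip edge (5,7) w=3 -- would create cycle
Skip edge (6,7) w=3 -- would create cycle
Add edge (2,3) w=4 -- no cycle. Running total: 9
Add edge (6,8) w=4 -- no cycle. Running total: 13
Add edge (1,2) w=6 -- no cycle. Running total: 19

MST edges: (1,5,w=1), (1,6,w=1), (4,7,w=1), (4,5,w=2), (2,3,w=4), (6,8,w=4), (1,2,w=6)
Total MST weight: 1 + 1 + 1 + 2 + 4 + 4 + 6 = 19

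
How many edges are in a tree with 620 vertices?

A tree on n vertices always has exactly n - 1 edges.
For n = 620: edges = 620 - 1 = 619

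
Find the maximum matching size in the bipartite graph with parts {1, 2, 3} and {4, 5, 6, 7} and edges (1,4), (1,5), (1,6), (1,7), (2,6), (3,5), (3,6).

Step 1: List the neighbors of each left vertex:
  1: 4, 5, 6, 7
  2: 6
  3: 5, 6

Step 2: Greedily match left vertices, then look for augmenting paths:
  Match 1 -- 4
  Match 2 -- 6
  Match 3 -- 5
  No augmenting path remains.

Step 3: Verify this is maximum:
  Matching size 3 = min(|L|, |R|) = min(3, 4), which is an upper bound, so this matching is maximum.

Maximum matching: {(1,4), (2,6), (3,5)}
Size: 3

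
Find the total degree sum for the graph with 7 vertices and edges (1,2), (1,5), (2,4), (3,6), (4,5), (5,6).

Step 1: Count edges incident to each vertex:
  deg(1) = 2 (neighbors: 2, 5)
  deg(2) = 2 (neighbors: 1, 4)
  deg(3) = 1 (neighbors: 6)
  deg(4) = 2 (neighbors: 2, 5)
  deg(5) = 3 (neighbors: 1, 4, 6)
  deg(6) = 2 (neighbors: 3, 5)
  deg(7) = 0 (neighbors: none)

Step 2: Sum all degrees:
  2 + 2 + 1 + 2 + 3 + 2 + 0 = 12

Verification: sum of degrees = 2 * |E| = 2 * 6 = 12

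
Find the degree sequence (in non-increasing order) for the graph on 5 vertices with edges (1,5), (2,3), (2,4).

Step 1: Count edges incident to each vertex:
  deg(1) = 1 (neighbors: 5)
  deg(2) = 2 (neighbors: 3, 4)
  deg(3) = 1 (neighbors: 2)
  deg(4) = 1 (neighbors: 2)
  deg(5) = 1 (neighbors: 1)

Step 2: Sort degrees in non-increasing order:
  Degrees: [1, 2, 1, 1, 1] -> sorted: [2, 1, 1, 1, 1]

Degree sequence: [2, 1, 1, 1, 1]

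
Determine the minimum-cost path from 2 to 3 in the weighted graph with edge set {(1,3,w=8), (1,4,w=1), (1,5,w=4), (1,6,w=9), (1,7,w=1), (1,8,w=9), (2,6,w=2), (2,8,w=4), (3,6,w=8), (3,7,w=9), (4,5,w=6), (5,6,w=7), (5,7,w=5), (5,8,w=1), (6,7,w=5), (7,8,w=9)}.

Step 1: Build adjacency list with weights:
  1: 3(w=8), 4(w=1), 5(w=4), 6(w=9), 7(w=1), 8(w=9)
  2: 6(w=2), 8(w=4)
  3: 1(w=8), 6(w=8), 7(w=9)
  4: 1(w=1), 5(w=6)
  5: 1(w=4), 4(w=6), 6(w=7), 7(w=5), 8(w=1)
  6: 1(w=9), 2(w=2), 3(w=8), 5(w=7), 7(w=5)
  7: 1(w=1), 3(w=9), 5(w=5), 6(w=5), 8(w=9)
  8: 1(w=9), 2(w=4), 5(w=1), 7(w=9)

Step 2: Apply Dijkstra's algorithm from vertex 2:
  Visit vertex 2 (distance=0)
    Update dist[6] = 2
    Update dist[8] = 4
  Visit vertex 6 (distance=2)
    Update dist[1] = 11
    Update dist[3] = 10
    Update dist[5] = 9
    Update dist[7] = 7
  Visit vertex 8 (distance=4)
    Update dist[5] = 5
  Visit vertex 5 (distance=5)
    Update dist[1] = 9
    Update dist[4] = 11
  Visit vertex 7 (distance=7)
    Update dist[1] = 8
  Visit vertex 1 (distance=8)
    Update dist[4] = 9
  Visit vertex 4 (distance=9)
  Visit vertex 3 (distance=10)

Step 3: Shortest path: 2 -> 6 -> 3
Total weight: 2 + 8 = 10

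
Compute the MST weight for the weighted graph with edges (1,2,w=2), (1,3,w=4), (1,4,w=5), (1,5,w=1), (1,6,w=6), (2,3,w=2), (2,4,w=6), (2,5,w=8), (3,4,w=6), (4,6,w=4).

Apply Kruskal's algorithm (sort edges by weight, add if no cycle):

Sorted edges by weight:
  (1,5) w=1
  (1,2) w=2
  (2,3) w=2
  (1,3) w=4
  (4,6) w=4
  (1,4) w=5
  (1,6) w=6
  (2,4) w=6
  (3,4) w=6
  (2,5) w=8

Add edge (1,5) w=1 -- no cycle. Running total: 1
Add edge (1,2) w=2 -- no cycle. Running total: 3
Add edge (2,3) w=2 -- no cycle. Running total: 5
Skip edge (1,3) w=4 -- would create cycle
Add edge (4,6) w=4 -- no cycle. Running total: 9
Add edge (1,4) w=5 -- no cycle. Running total: 14

MST edges: (1,5,w=1), (1,2,w=2), (2,3,w=2), (4,6,w=4), (1,4,w=5)
Total MST weight: 1 + 2 + 2 + 4 + 5 = 14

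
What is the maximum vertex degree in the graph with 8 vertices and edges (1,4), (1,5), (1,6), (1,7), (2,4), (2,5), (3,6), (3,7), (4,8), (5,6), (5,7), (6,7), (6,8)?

Step 1: Count edges incident to each vertex:
  deg(1) = 4 (neighbors: 4, 5, 6, 7)
  deg(2) = 2 (neighbors: 4, 5)
  deg(3) = 2 (neighbors: 6, 7)
  deg(4) = 3 (neighbors: 1, 2, 8)
  deg(5) = 4 (neighbors: 1, 2, 6, 7)
  deg(6) = 5 (neighbors: 1, 3, 5, 7, 8)
  deg(7) = 4 (neighbors: 1, 3, 5, 6)
  deg(8) = 2 (neighbors: 4, 6)

Step 2: Find maximum:
  max(4, 2, 2, 3, 4, 5, 4, 2) = 5 (vertex 6)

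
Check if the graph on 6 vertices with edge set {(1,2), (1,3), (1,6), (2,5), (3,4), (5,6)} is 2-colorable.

Step 1: Attempt 2-coloring using BFS:
  Start at vertex 1, assign color 0
  Color vertex 2 with color 1 (neighbor of 1)
  Color vertex 3 with color 1 (neighbor of 1)
  Color vertex 6 with color 1 (neighbor of 1)
  Color vertex 5 with color 0 (neighbor of 2)
  Color vertex 4 with color 0 (neighbor of 3)

Step 2: 2-coloring succeeded. No conflicts found.
  Set A (color 0): {1, 4, 5}
  Set B (color 1): {2, 3, 6}

The graph is bipartite with partition {1, 4, 5}, {2, 3, 6}.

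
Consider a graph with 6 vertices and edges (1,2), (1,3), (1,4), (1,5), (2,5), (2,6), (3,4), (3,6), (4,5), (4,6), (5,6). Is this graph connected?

Step 1: Build adjacency list from edges:
  1: 2, 3, 4, 5
  2: 1, 5, 6
  3: 1, 4, 6
  4: 1, 3, 5, 6
  5: 1, 2, 4, 6
  6: 2, 3, 4, 5

Step 2: Run BFS/DFS from vertex 1:
  Visited: {1, 2, 3, 4, 5, 6}
  Reached 6 of 6 vertices

Step 3: All 6 vertices reached from vertex 1, so the graph is connected.
Answer: Yes, the graph is connected.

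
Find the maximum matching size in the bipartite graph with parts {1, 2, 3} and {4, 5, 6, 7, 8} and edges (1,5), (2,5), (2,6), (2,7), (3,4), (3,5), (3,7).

Step 1: List the neighbors of each left vertex:
  1: 5
  2: 5, 6, 7
  3: 4, 5, 7

Step 2: Greedily match left vertices, then look for augmenting paths:
  Match 1 -- 5
  Match 2 -- 6
  Match 3 -- 4
  No augmenting path remains.

Step 3: Verify this is maximum:
  Matching size 3 = min(|L|, |R|) = min(3, 5), which is an upper bound, so this matching is maximum.

Maximum matching: {(1,5), (2,6), (3,4)}
Size: 3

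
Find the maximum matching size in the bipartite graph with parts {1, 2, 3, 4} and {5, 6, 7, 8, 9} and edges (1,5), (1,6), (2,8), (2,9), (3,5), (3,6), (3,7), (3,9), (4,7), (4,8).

Step 1: List the neighbors of each left vertex:
  1: 5, 6
  2: 8, 9
  3: 5, 6, 7, 9
  4: 7, 8

Step 2: Greedily match left vertices, then look for augmenting paths:
  Match 1 -- 5
  Match 2 -- 8
  Match 3 -- 6
  Match 4 -- 7
  No augmenting path remains.

Step 3: Verify this is maximum:
  Matching size 4 = min(|L|, |R|) = min(4, 5), which is an upper bound, so this matching is maximum.

Maximum matching: {(1,5), (2,8), (3,6), (4,7)}
Size: 4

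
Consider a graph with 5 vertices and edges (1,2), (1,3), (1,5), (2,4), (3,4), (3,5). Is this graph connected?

Step 1: Build adjacency list from edges:
  1: 2, 3, 5
  2: 1, 4
  3: 1, 4, 5
  4: 2, 3
  5: 1, 3

Step 2: Run BFS/DFS from vertex 1:
  Visited: {1, 2, 3, 5, 4}
  Reached 5 of 5 vertices

Step 3: All 5 vertices reached from vertex 1, so the graph is connected.
Answer: Yes, the graph is connected.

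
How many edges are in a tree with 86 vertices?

A tree on n vertices always has exactly n - 1 edges.
For n = 86: edges = 86 - 1 = 85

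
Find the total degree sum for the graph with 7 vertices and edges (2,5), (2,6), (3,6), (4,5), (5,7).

Step 1: Count edges incident to each vertex:
  deg(1) = 0 (neighbors: none)
  deg(2) = 2 (neighbors: 5, 6)
  deg(3) = 1 (neighbors: 6)
  deg(4) = 1 (neighbors: 5)
  deg(5) = 3 (neighbors: 2, 4, 7)
  deg(6) = 2 (neighbors: 2, 3)
  deg(7) = 1 (neighbors: 5)

Step 2: Sum all degrees:
  0 + 2 + 1 + 1 + 3 + 2 + 1 = 10

Verification: sum of degrees = 2 * |E| = 2 * 5 = 10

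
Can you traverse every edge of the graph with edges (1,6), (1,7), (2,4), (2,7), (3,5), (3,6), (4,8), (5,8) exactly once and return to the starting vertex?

Step 1: Find the degree of each vertex:
  deg(1) = 2
  deg(2) = 2
  deg(3) = 2
  deg(4) = 2
  deg(5) = 2
  deg(6) = 2
  deg(7) = 2
  deg(8) = 2

Step 2: Count vertices with odd degree:
  All vertices have even degree (0 odd-degree vertices)

Step 3: Apply Euler's theorem:
  - Eulerian circuit exists iff graph is connected and all vertices have even degree
  - Eulerian path exists iff graph is connected and has 0 or 2 odd-degree vertices

Graph is connected with 0 odd-degree vertices.
Both Eulerian circuit and Eulerian path exist.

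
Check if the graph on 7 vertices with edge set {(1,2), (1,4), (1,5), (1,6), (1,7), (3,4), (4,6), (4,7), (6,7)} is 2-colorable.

Step 1: Attempt 2-coloring using BFS:
  Start at vertex 1, assign color 0
  Color vertex 2 with color 1 (neighbor of 1)
  Color vertex 4 with color 1 (neighbor of 1)
  Color vertex 5 with color 1 (neighbor of 1)
  Color vertex 6 with color 1 (neighbor of 1)
  Color vertex 7 with color 1 (neighbor of 1)
  Color vertex 3 with color 0 (neighbor of 4)

Step 2: Conflict found! Vertices 4 and 6 are adjacent but have the same color.
This means the graph contains an odd cycle.

The graph is NOT bipartite.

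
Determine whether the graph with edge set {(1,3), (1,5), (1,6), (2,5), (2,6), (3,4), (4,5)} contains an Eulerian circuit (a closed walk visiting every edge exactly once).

Step 1: Find the degree of each vertex:
  deg(1) = 3
  deg(2) = 2
  deg(3) = 2
  deg(4) = 2
  deg(5) = 3
  deg(6) = 2

Step 2: Count vertices with odd degree:
  Odd-degree vertices: 1, 5 (2 total)

Step 3: Apply Euler's theorem:
  - Eulerian circuit exists iff graph is connected and all vertices have even degree
  - Eulerian path exists iff graph is connected and has 0 or 2 odd-degree vertices

Graph is connected with exactly 2 odd-degree vertices (1, 5).
Eulerian path exists (starting and ending at the odd-degree vertices), but no Eulerian circuit.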